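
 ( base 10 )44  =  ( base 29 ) 1F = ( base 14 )32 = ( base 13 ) 35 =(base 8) 54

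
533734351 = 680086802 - 146352451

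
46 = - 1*( - 46) 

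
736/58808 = 92/7351 =0.01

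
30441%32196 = 30441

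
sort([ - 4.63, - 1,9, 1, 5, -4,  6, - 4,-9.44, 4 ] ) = [- 9.44, -4.63, - 4 , - 4,  -  1,  1,  4, 5,6, 9] 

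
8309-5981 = 2328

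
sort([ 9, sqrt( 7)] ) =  [ sqrt( 7 ), 9] 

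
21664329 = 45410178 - 23745849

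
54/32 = 1 + 11/16 = 1.69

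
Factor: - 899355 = -3^1 * 5^1 *59957^1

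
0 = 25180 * 0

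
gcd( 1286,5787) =643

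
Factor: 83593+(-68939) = 2^1*17^1*431^1 = 14654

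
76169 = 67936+8233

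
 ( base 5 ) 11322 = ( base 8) 1505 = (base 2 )1101000101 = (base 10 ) 837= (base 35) nw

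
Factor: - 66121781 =  -  11^2* 546461^1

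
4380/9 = 1460/3 = 486.67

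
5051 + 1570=6621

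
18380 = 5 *3676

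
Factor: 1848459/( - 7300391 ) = -3^1*7^( - 1)*269^( - 1) *3877^ ( - 1)*616153^1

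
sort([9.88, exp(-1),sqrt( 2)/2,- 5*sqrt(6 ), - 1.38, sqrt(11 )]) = [ - 5*sqrt (6),-1.38,  exp ( - 1 ),sqrt( 2) /2, sqrt(11 ),  9.88 ] 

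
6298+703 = 7001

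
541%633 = 541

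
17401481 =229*75989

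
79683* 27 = 2151441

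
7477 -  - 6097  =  13574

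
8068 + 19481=27549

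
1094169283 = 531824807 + 562344476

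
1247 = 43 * 29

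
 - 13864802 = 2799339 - 16664141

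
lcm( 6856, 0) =0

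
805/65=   12 + 5/13 = 12.38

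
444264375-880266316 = - 436001941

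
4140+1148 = 5288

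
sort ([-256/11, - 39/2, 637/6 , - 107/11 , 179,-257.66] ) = [ - 257.66, - 256/11, - 39/2, - 107/11,637/6, 179 ] 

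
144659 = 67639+77020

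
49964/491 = 101 + 373/491 = 101.76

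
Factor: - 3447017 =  - 7^1*492431^1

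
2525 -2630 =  - 105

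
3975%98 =55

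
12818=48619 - 35801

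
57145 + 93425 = 150570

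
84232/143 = 84232/143=589.03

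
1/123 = 1/123 = 0.01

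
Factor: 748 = 2^2*11^1*17^1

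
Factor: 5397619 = 17^1*383^1 * 829^1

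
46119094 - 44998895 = 1120199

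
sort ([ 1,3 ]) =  [1,3]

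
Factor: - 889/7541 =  - 7^1*127^1* 7541^( - 1) 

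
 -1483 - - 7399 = 5916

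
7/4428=7/4428 = 0.00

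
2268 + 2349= 4617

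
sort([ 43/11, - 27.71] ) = [ - 27.71, 43/11 ] 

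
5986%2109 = 1768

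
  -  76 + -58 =- 134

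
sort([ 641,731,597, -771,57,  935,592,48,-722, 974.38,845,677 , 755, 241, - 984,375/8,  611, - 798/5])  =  [ - 984, - 771, - 722, - 798/5,375/8,48, 57, 241, 592, 597,611 , 641,677, 731,755, 845,935,974.38 ]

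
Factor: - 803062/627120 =- 2^( - 3)*3^( -2)*5^( - 1)*461^1 = -461/360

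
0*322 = 0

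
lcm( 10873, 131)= 10873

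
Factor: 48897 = 3^3 * 1811^1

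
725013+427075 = 1152088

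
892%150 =142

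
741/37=20+1/37 = 20.03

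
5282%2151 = 980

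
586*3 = 1758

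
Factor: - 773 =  - 773^1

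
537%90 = 87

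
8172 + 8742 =16914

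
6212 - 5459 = 753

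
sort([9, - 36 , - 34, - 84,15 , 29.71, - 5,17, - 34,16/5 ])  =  [-84, - 36, - 34, - 34,- 5,16/5,9,15 , 17,29.71 ] 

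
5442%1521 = 879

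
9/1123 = 9/1123 = 0.01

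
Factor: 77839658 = 2^1 *13^1*157^1*19069^1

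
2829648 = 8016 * 353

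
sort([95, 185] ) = [ 95,185] 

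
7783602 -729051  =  7054551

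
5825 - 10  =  5815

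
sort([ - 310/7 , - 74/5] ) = [-310/7, - 74/5] 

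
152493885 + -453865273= -301371388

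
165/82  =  165/82  =  2.01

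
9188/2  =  4594 = 4594.00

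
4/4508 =1/1127 = 0.00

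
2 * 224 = 448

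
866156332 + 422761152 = 1288917484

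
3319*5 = 16595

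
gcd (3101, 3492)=1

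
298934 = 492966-194032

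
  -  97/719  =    -  1 + 622/719 = - 0.13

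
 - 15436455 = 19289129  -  34725584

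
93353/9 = 10372+5/9 = 10372.56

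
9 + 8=17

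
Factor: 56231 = 7^1 * 29^1 *277^1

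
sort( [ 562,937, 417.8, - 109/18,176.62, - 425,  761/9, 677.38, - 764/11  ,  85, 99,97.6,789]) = [- 425, - 764/11 , - 109/18,761/9,85,97.6 , 99 , 176.62, 417.8  ,  562, 677.38,  789,937]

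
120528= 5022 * 24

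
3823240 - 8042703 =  - 4219463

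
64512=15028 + 49484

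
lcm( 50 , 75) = 150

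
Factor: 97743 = 3^1* 31^1*1051^1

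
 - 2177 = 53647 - 55824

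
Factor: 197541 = 3^2 * 47^1*467^1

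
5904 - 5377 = 527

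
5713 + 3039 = 8752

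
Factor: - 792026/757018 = -396013/378509 = - 131^1*3023^1 * 378509^ (-1 )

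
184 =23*8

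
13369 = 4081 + 9288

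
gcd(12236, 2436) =28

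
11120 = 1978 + 9142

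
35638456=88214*404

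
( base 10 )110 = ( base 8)156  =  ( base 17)68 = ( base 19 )5f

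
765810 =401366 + 364444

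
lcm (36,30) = 180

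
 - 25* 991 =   -  24775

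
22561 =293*77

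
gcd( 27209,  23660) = 1183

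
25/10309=25/10309 = 0.00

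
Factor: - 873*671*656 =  - 384273648 = -  2^4*3^2* 11^1*41^1*61^1*97^1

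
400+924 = 1324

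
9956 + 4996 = 14952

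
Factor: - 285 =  - 3^1*5^1*19^1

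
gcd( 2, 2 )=2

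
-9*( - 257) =2313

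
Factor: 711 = 3^2*79^1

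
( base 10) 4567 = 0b1000111010111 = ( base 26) 6JH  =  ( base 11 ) 3482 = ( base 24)7m7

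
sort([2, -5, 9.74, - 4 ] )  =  [ - 5, - 4,  2 , 9.74]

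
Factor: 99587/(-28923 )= - 3^( - 1 )*31^(-1 )*53^1* 311^(-1)*1879^1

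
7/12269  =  7/12269 = 0.00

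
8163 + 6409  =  14572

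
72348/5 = 14469 + 3/5 = 14469.60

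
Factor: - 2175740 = - 2^2*5^1 * 7^1 * 15541^1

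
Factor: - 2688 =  - 2^7 * 3^1*7^1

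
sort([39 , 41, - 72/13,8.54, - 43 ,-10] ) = [ - 43, -10 ,  -  72/13,8.54,39,41]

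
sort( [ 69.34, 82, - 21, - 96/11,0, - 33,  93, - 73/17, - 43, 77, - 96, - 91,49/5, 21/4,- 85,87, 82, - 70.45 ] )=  [-96, - 91, - 85, - 70.45, - 43, - 33,-21, - 96/11, - 73/17, 0,  21/4,49/5, 69.34,77 , 82, 82,87, 93]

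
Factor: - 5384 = -2^3 * 673^1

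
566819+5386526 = 5953345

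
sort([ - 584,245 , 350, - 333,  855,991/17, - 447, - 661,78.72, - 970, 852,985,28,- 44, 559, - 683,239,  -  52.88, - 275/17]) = [ - 970,  -  683, - 661, - 584, - 447, - 333, - 52.88,-44, - 275/17, 28,  991/17,78.72,239,245,350 , 559,852,855,  985]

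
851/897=37/39 =0.95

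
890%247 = 149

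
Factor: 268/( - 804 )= - 3^( - 1) = - 1/3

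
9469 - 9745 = -276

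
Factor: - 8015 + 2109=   -  2^1 * 2953^1  =  - 5906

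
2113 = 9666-7553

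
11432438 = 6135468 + 5296970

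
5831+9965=15796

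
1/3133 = 1/3133 =0.00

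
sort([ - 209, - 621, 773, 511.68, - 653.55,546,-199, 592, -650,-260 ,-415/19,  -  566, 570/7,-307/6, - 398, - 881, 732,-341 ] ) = [-881,  -  653.55,-650,-621, -566, - 398,-341 , - 260, - 209,-199,-307/6,-415/19,570/7, 511.68,  546, 592,732, 773] 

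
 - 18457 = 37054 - 55511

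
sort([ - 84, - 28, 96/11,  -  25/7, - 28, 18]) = [ - 84, - 28 , - 28,- 25/7,96/11,  18]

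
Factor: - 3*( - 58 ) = 2^1 *3^1*29^1 = 174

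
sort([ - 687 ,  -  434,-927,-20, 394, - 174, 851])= [- 927, - 687 , - 434,  -  174, - 20 , 394, 851 ] 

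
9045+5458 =14503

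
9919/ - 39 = -255 + 2/3 = - 254.33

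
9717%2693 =1638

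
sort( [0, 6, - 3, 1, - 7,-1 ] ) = [ - 7, - 3,- 1,0, 1 , 6 ] 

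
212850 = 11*19350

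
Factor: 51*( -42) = -2^1*3^2*7^1 * 17^1 = - 2142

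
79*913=72127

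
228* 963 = 219564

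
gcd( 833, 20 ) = 1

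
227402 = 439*518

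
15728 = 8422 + 7306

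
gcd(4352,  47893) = 1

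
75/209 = 75/209 = 0.36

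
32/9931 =32/9931 = 0.00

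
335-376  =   - 41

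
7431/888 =8 + 109/296 = 8.37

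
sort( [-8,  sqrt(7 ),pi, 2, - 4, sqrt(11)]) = [ - 8,-4, 2 , sqrt ( 7),pi, sqrt(11)]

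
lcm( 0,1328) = 0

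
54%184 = 54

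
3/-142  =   - 1 + 139/142 = -  0.02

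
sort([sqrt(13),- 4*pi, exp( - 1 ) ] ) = [  -  4*pi,exp(-1) , sqrt (13)]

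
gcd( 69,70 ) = 1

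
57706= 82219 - 24513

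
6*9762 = 58572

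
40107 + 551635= 591742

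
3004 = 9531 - 6527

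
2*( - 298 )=-596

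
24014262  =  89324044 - 65309782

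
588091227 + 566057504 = 1154148731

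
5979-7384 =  - 1405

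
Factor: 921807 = 3^3*34141^1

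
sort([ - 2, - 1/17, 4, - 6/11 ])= [-2, - 6/11, - 1/17, 4] 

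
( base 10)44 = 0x2c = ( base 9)48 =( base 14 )32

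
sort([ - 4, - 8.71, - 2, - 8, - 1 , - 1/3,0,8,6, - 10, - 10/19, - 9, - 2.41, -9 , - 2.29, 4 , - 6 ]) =[ - 10, - 9, - 9, - 8.71, - 8, - 6, - 4, - 2.41, - 2.29,  -  2, - 1, - 10/19, - 1/3,0,4,6,8 ] 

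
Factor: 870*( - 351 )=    - 2^1*3^4*5^1*13^1 * 29^1 = - 305370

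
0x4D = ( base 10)77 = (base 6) 205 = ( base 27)2N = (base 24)35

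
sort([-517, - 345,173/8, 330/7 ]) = [ - 517 , - 345, 173/8 , 330/7 ] 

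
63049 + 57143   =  120192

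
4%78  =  4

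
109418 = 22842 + 86576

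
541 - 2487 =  - 1946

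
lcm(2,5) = 10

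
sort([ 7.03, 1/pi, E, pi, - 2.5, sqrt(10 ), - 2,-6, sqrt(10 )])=[  -  6, - 2.5,-2,1/pi, E,pi,sqrt( 10), sqrt(10), 7.03 ] 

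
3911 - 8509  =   - 4598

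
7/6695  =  7/6695  =  0.00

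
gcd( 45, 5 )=5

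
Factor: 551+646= 1197  =  3^2 * 7^1*19^1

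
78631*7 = 550417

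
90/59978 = 45/29989 = 0.00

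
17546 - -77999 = 95545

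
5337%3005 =2332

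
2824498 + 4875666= 7700164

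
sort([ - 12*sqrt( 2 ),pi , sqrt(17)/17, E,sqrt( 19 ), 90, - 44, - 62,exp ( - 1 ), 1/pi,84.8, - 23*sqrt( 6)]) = [ - 62 , - 23*sqrt(6), - 44, - 12*sqrt( 2),sqrt ( 17)/17,1/pi,exp(-1),  E,pi,sqrt ( 19 ),84.8 , 90 ] 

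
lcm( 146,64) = 4672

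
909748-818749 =90999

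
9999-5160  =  4839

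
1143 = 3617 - 2474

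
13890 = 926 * 15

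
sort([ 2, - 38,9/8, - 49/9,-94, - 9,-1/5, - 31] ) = [ - 94, - 38, - 31,-9,- 49/9, - 1/5, 9/8,2 ] 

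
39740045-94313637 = -54573592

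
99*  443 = 43857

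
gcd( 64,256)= 64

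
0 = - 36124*0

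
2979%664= 323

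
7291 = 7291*1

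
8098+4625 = 12723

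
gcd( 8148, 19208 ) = 28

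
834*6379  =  5320086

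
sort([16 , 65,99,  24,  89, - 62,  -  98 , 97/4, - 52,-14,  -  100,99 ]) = [  -  100,-98,  -  62, - 52,-14, 16,24, 97/4, 65,89,99, 99]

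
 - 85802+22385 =- 63417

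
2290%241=121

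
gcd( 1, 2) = 1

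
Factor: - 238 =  - 2^1*7^1* 17^1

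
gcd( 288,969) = 3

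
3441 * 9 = 30969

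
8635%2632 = 739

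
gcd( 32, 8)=8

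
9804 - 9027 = 777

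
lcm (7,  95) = 665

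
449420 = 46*9770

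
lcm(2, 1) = 2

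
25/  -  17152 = -25/17152 = - 0.00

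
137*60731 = 8320147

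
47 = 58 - 11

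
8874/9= 986 = 986.00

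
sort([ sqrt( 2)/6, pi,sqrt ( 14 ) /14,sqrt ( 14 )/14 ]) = [sqrt(2)/6  ,  sqrt(14)/14, sqrt ( 14)/14,pi]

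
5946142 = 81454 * 73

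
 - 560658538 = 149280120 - 709938658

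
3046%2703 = 343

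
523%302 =221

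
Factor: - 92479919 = - 7^1 * 313^1 * 42209^1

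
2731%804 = 319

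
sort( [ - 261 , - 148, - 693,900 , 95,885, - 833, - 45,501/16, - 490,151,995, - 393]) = [ - 833, - 693, - 490, - 393, - 261, -148, - 45, 501/16,95, 151  ,  885,900,995] 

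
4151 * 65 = 269815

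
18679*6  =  112074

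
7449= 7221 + 228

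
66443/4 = 66443/4 = 16610.75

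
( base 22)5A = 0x78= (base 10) 120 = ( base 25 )4K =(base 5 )440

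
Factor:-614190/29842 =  - 885/43 = -3^1*5^1*43^(-1)*59^1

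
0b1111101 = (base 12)A5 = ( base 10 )125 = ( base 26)4l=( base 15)85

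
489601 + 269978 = 759579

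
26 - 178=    - 152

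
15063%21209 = 15063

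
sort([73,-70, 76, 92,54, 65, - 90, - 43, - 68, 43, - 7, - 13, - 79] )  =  [ - 90, - 79, - 70,  -  68, - 43, - 13, - 7,43, 54,  65, 73, 76,  92 ] 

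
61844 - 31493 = 30351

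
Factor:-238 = -2^1 * 7^1 *17^1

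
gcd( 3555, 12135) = 15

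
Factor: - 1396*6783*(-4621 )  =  2^2*3^1*7^1*17^1*19^1*349^1*4621^1=43756563228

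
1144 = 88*13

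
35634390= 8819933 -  - 26814457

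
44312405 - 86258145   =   - 41945740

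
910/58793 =130/8399= 0.02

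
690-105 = 585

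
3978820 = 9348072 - 5369252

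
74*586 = 43364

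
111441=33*3377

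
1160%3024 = 1160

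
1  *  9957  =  9957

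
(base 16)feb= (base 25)6d0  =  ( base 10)4075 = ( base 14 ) 16B1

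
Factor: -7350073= - 61^1*101^1*1193^1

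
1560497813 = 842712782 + 717785031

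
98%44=10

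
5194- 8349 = - 3155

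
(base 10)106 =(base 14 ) 78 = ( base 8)152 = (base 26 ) 42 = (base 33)37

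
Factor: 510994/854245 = 2^1*5^ ( - 1 )  *7^( - 1)*11^1 *23227^1*24407^( - 1) 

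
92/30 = 46/15 = 3.07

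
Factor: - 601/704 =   -  2^(  -  6)*11^(  -  1)*601^1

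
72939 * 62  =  4522218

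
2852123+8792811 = 11644934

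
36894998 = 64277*574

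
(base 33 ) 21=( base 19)3a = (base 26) 2f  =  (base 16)43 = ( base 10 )67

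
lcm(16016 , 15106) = 1329328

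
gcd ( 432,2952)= 72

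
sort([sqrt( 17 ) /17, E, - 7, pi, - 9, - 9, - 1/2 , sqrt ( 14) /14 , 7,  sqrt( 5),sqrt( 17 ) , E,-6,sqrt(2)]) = [-9, - 9,-7 ,- 6, - 1/2,sqrt( 17 ) /17,sqrt( 14 ) /14 , sqrt( 2), sqrt( 5) , E,  E, pi , sqrt( 17),7]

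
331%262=69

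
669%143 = 97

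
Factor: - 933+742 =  - 191^1 = -191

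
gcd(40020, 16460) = 20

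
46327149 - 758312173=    - 711985024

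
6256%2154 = 1948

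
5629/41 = 5629/41=137.29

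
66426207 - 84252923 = -17826716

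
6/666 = 1/111 = 0.01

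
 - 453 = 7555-8008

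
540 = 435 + 105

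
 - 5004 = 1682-6686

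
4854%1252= 1098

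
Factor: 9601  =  9601^1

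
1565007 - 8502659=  - 6937652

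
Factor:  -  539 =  - 7^2*11^1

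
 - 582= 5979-6561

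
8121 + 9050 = 17171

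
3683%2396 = 1287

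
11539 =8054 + 3485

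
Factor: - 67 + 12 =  - 5^1*11^1= -55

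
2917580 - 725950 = 2191630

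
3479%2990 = 489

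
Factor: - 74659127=-23^1 * 71^1*131^1 * 349^1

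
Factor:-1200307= -1200307^1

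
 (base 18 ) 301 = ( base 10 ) 973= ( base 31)10c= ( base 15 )44d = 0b1111001101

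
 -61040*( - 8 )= 488320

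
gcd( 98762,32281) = 19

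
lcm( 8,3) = 24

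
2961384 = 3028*978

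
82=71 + 11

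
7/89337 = 7/89337 = 0.00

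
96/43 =2 +10/43 = 2.23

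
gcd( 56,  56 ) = 56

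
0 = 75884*0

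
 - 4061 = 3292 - 7353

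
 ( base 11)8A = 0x62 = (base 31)35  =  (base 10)98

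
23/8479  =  23/8479 = 0.00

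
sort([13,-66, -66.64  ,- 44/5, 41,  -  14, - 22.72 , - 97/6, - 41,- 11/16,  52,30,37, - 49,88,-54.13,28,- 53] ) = [ - 66.64, - 66 , - 54.13,-53, - 49,-41, - 22.72,-97/6, - 14, - 44/5,- 11/16, 13,  28, 30,37,41,52, 88] 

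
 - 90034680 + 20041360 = -69993320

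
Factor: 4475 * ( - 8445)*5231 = - 197686682625 = - 3^1*5^3*179^1*563^1 * 5231^1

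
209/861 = 209/861 = 0.24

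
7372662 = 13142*561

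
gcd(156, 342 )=6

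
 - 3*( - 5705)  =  17115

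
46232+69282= 115514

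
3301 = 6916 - 3615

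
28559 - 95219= - 66660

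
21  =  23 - 2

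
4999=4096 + 903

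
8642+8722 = 17364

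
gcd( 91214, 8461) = 1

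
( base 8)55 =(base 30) 1F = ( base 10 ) 45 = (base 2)101101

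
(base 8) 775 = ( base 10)509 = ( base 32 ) ft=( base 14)285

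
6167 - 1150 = 5017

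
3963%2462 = 1501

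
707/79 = 8 + 75/79 =8.95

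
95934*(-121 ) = -11608014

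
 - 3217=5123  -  8340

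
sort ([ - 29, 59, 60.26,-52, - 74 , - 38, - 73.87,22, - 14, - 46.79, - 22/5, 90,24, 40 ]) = [ - 74, - 73.87, - 52, - 46.79,  -  38, - 29, - 14, -22/5,  22, 24, 40,59,60.26,90]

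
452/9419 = 452/9419 = 0.05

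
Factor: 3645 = 3^6*5^1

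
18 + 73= 91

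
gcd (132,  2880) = 12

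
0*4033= 0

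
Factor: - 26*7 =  - 182 = - 2^1*7^1*13^1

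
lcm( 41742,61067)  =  3297618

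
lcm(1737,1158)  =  3474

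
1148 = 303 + 845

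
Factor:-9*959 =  - 3^2*7^1*137^1 = - 8631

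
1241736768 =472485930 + 769250838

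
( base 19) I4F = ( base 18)1261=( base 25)ade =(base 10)6589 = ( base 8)14675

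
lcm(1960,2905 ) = 162680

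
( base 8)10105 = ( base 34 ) 3kh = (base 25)6GF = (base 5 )113130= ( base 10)4165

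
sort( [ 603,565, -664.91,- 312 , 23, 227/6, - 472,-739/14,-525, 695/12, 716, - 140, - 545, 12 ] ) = [-664.91, - 545, - 525 ,-472, -312, - 140 ,- 739/14,12, 23,227/6,695/12, 565,603 , 716]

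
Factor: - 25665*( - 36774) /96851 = 943804710/96851 = 2^1*3^5*5^1*29^1*59^1*227^1*96851^(  -  1)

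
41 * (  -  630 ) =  - 25830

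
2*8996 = 17992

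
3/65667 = 1/21889 = 0.00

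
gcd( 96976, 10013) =19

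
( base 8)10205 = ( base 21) 9c8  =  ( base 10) 4229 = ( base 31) 4cd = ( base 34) 3MD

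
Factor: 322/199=2^1 * 7^1 *23^1*199^( - 1)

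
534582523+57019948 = 591602471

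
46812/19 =46812/19 = 2463.79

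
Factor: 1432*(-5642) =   -  8079344 = - 2^4*7^1*13^1*31^1*179^1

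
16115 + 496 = 16611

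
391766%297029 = 94737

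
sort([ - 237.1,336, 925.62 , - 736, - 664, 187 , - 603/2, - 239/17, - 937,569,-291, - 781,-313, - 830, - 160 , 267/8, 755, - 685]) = [- 937, - 830,-781,-736, - 685,-664, - 313, - 603/2, - 291, - 237.1, - 160, - 239/17,267/8,187, 336,  569,755, 925.62 ]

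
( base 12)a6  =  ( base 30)46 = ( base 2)1111110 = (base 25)51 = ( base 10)126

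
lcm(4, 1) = 4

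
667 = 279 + 388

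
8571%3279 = 2013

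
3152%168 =128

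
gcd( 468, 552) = 12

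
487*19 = 9253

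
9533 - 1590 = 7943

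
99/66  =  3/2  =  1.50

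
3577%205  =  92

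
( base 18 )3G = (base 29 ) 2c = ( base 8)106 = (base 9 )77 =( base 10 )70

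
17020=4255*4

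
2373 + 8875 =11248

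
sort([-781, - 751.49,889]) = [ - 781,-751.49,889 ]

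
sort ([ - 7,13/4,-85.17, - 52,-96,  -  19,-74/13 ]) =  [ -96, - 85.17,  -  52,  -  19, - 7 , - 74/13,13/4 ] 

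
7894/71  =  111 + 13/71 = 111.18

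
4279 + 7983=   12262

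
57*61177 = 3487089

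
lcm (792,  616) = 5544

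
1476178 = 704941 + 771237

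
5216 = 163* 32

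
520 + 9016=9536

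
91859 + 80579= 172438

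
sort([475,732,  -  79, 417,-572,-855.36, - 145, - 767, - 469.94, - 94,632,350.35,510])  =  [ - 855.36,-767, - 572, - 469.94,  -  145  ,-94, - 79,350.35,417 , 475,510, 632,732]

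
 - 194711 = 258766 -453477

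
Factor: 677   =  677^1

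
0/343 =0 = 0.00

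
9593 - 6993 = 2600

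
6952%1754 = 1690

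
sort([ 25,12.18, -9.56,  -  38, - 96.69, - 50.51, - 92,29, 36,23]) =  [ - 96.69,-92, - 50.51, - 38, - 9.56,12.18,23 , 25,  29,36 ]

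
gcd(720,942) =6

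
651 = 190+461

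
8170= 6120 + 2050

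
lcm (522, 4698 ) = 4698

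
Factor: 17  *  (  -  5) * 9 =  - 765 = -3^2*5^1 * 17^1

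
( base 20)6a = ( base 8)202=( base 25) 55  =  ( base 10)130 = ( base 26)50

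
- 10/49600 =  - 1 + 4959/4960 = - 0.00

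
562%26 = 16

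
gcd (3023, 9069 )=3023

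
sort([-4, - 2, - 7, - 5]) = [- 7, - 5, - 4,-2 ]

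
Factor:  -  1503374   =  -2^1*311^1*2417^1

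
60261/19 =3171 + 12/19 = 3171.63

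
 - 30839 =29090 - 59929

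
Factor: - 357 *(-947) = 3^1*7^1*17^1*947^1 = 338079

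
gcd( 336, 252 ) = 84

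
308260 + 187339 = 495599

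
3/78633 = 1/26211= 0.00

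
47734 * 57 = 2720838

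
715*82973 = 59325695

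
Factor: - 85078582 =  - 2^1* 709^1 *59999^1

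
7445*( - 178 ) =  - 1325210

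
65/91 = 5/7 = 0.71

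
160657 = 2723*59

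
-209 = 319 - 528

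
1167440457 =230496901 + 936943556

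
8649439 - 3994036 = 4655403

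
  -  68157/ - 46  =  68157/46 = 1481.67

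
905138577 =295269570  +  609869007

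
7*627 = 4389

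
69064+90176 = 159240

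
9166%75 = 16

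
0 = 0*6790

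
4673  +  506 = 5179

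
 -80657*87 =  - 7017159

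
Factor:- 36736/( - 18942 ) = 2^6*3^(  -  1 )*11^( - 1)=64/33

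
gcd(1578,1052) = 526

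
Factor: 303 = 3^1 * 101^1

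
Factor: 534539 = 37^1*14447^1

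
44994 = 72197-27203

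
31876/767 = 2452/59 = 41.56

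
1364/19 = 71 + 15/19  =  71.79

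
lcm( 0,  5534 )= 0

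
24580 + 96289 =120869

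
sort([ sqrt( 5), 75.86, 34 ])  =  [ sqrt(5),34,75.86]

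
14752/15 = 983+7/15 = 983.47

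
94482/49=1928+10/49=1928.20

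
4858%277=149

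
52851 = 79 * 669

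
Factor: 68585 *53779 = 5^1*11^2*29^1*43^1*4889^1= 3688432715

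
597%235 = 127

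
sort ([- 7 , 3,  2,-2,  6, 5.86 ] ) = [-7, - 2,  2,3,  5.86, 6]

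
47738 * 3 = 143214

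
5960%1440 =200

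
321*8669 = 2782749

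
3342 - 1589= 1753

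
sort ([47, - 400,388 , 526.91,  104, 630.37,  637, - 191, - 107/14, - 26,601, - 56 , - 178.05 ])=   [- 400  ,- 191, - 178.05, - 56,  -  26, - 107/14, 47,104 , 388, 526.91,  601,630.37, 637] 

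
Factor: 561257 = 101^1 * 5557^1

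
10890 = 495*22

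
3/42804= 1/14268 =0.00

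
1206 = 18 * 67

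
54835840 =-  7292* ( -7520) 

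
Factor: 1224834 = 2^1*3^1  *  13^1*41^1*383^1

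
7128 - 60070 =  - 52942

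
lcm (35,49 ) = 245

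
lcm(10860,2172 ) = 10860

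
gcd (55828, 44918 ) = 2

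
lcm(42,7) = 42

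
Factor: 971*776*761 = 573410456 = 2^3*97^1 * 761^1 * 971^1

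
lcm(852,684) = 48564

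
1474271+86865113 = 88339384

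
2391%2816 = 2391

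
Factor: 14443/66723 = 3^(  -  1 )*11^1* 13^1 * 23^( - 1)*101^1*967^ ( - 1 )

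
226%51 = 22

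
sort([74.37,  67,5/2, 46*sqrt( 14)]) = [ 5/2,  67, 74.37,46*sqrt(14) ]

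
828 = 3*276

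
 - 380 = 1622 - 2002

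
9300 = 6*1550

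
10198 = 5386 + 4812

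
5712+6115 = 11827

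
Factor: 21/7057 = 3^1* 7^1 * 7057^( - 1)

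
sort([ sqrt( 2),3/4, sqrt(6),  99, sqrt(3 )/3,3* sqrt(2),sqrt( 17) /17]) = [ sqrt( 17 )/17,sqrt( 3)/3,3/4  ,  sqrt( 2 ), sqrt(6),3 * sqrt( 2 ),99]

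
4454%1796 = 862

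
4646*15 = 69690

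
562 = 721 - 159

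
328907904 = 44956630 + 283951274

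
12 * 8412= 100944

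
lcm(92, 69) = 276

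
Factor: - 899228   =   -2^2*11^1*107^1*191^1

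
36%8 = 4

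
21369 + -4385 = 16984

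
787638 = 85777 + 701861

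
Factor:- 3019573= - 3019573^1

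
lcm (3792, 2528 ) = 7584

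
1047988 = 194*5402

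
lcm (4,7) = 28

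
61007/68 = 61007/68 = 897.16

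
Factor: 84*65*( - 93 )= - 2^2 * 3^2*5^1*7^1*13^1*31^1 = - 507780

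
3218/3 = 1072  +  2/3 = 1072.67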